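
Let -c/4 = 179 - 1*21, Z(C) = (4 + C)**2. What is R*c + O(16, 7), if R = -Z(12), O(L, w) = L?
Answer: 161808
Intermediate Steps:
c = -632 (c = -4*(179 - 1*21) = -4*(179 - 21) = -4*158 = -632)
R = -256 (R = -(4 + 12)**2 = -1*16**2 = -1*256 = -256)
R*c + O(16, 7) = -256*(-632) + 16 = 161792 + 16 = 161808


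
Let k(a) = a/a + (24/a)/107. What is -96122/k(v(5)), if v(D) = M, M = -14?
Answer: -71995378/737 ≈ -97687.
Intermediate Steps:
v(D) = -14
k(a) = 1 + 24/(107*a) (k(a) = 1 + (24/a)*(1/107) = 1 + 24/(107*a))
-96122/k(v(5)) = -96122*(-14/(24/107 - 14)) = -96122/((-1/14*(-1474/107))) = -96122/737/749 = -96122*749/737 = -71995378/737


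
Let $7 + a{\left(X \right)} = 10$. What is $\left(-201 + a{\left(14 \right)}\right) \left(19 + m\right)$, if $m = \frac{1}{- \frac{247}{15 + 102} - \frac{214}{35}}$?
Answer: $- \frac{9684972}{2591} \approx -3737.9$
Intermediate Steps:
$a{\left(X \right)} = 3$ ($a{\left(X \right)} = -7 + 10 = 3$)
$m = - \frac{315}{2591}$ ($m = \frac{1}{- \frac{247}{117} - \frac{214}{35}} = \frac{1}{\left(-247\right) \frac{1}{117} - \frac{214}{35}} = \frac{1}{- \frac{19}{9} - \frac{214}{35}} = \frac{1}{- \frac{2591}{315}} = - \frac{315}{2591} \approx -0.12157$)
$\left(-201 + a{\left(14 \right)}\right) \left(19 + m\right) = \left(-201 + 3\right) \left(19 - \frac{315}{2591}\right) = \left(-198\right) \frac{48914}{2591} = - \frac{9684972}{2591}$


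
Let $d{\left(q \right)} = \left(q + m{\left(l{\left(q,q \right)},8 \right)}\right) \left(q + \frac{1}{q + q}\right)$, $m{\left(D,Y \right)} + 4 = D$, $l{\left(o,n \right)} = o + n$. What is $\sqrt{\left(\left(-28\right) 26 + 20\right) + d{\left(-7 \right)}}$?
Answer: $\frac{i \sqrt{104118}}{14} \approx 23.048 i$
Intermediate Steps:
$l{\left(o,n \right)} = n + o$
$m{\left(D,Y \right)} = -4 + D$
$d{\left(q \right)} = \left(-4 + 3 q\right) \left(q + \frac{1}{2 q}\right)$ ($d{\left(q \right)} = \left(q + \left(-4 + \left(q + q\right)\right)\right) \left(q + \frac{1}{q + q}\right) = \left(q + \left(-4 + 2 q\right)\right) \left(q + \frac{1}{2 q}\right) = \left(-4 + 3 q\right) \left(q + \frac{1}{2 q}\right)$)
$\sqrt{\left(\left(-28\right) 26 + 20\right) + d{\left(-7 \right)}} = \sqrt{\left(\left(-28\right) 26 + 20\right) + \left(\frac{3}{2} - -28 - \frac{2}{-7} + 3 \left(-7\right)^{2}\right)} = \sqrt{\left(-728 + 20\right) + \left(\frac{3}{2} + 28 - - \frac{2}{7} + 3 \cdot 49\right)} = \sqrt{-708 + \left(\frac{3}{2} + 28 + \frac{2}{7} + 147\right)} = \sqrt{-708 + \frac{2475}{14}} = \sqrt{- \frac{7437}{14}} = \frac{i \sqrt{104118}}{14}$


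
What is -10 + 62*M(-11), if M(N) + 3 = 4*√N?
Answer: -196 + 248*I*√11 ≈ -196.0 + 822.52*I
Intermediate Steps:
M(N) = -3 + 4*√N
-10 + 62*M(-11) = -10 + 62*(-3 + 4*√(-11)) = -10 + 62*(-3 + 4*(I*√11)) = -10 + 62*(-3 + 4*I*√11) = -10 + (-186 + 248*I*√11) = -196 + 248*I*√11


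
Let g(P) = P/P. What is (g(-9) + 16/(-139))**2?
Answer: 15129/19321 ≈ 0.78303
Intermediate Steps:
g(P) = 1
(g(-9) + 16/(-139))**2 = (1 + 16/(-139))**2 = (1 + 16*(-1/139))**2 = (1 - 16/139)**2 = (123/139)**2 = 15129/19321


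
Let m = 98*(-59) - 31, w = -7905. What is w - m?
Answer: -2092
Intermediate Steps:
m = -5813 (m = -5782 - 31 = -5813)
w - m = -7905 - 1*(-5813) = -7905 + 5813 = -2092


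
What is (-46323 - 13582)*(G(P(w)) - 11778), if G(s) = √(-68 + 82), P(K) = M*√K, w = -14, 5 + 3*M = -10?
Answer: 705561090 - 59905*√14 ≈ 7.0534e+8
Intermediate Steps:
M = -5 (M = -5/3 + (⅓)*(-10) = -5/3 - 10/3 = -5)
P(K) = -5*√K
G(s) = √14
(-46323 - 13582)*(G(P(w)) - 11778) = (-46323 - 13582)*(√14 - 11778) = -59905*(-11778 + √14) = 705561090 - 59905*√14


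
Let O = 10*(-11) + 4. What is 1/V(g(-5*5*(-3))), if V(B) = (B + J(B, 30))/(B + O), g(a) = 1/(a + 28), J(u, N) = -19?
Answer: 3639/652 ≈ 5.5813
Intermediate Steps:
O = -106 (O = -110 + 4 = -106)
g(a) = 1/(28 + a)
V(B) = (-19 + B)/(-106 + B) (V(B) = (B - 19)/(B - 106) = (-19 + B)/(-106 + B))
1/V(g(-5*5*(-3))) = 1/((-19 + 1/(28 - 5*5*(-3)))/(-106 + 1/(28 - 5*5*(-3)))) = 1/((-19 + 1/(28 - 25*(-3)))/(-106 + 1/(28 - 25*(-3)))) = 1/((-19 + 1/(28 + 75))/(-106 + 1/(28 + 75))) = 1/((-19 + 1/103)/(-106 + 1/103)) = 1/(-1956/103/(-10917/103)) = 1/(-103/10917*(-1956/103)) = 1/(652/3639) = 3639/652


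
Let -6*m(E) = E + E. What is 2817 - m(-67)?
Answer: 8384/3 ≈ 2794.7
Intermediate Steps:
m(E) = -E/3 (m(E) = -(E + E)/6 = -E/3)
2817 - m(-67) = 2817 - (-1)*(-67)/3 = 2817 - 1*67/3 = 2817 - 67/3 = 8384/3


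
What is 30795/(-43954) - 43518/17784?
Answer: -205037371/65139828 ≈ -3.1477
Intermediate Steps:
30795/(-43954) - 43518/17784 = 30795*(-1/43954) - 43518*1/17784 = -30795/43954 - 7253/2964 = -205037371/65139828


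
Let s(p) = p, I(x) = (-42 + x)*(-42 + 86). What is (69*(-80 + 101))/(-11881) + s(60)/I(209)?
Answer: -2483598/21825397 ≈ -0.11379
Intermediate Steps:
I(x) = -1848 + 44*x (I(x) = (-42 + x)*44 = -1848 + 44*x)
(69*(-80 + 101))/(-11881) + s(60)/I(209) = (69*(-80 + 101))/(-11881) + 60/(-1848 + 44*209) = (69*21)*(-1/11881) + 60/(-1848 + 9196) = 1449*(-1/11881) + 60/7348 = -1449/11881 + 60*(1/7348) = -1449/11881 + 15/1837 = -2483598/21825397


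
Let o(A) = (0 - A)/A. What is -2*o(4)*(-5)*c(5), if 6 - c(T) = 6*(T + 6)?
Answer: 600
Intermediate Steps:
o(A) = -1 (o(A) = (-A)/A = -1)
c(T) = -30 - 6*T (c(T) = 6 - 6*(T + 6) = 6 - 6*(6 + T) = 6 - (36 + 6*T) = 6 + (-36 - 6*T) = -30 - 6*T)
-2*o(4)*(-5)*c(5) = -2*(-1*(-5))*(-30 - 6*5) = -10*(-30 - 30) = -10*(-60) = -2*(-300) = 600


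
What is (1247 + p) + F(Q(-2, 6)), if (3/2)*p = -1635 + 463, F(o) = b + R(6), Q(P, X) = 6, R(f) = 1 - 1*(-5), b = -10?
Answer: 1385/3 ≈ 461.67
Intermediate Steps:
R(f) = 6 (R(f) = 1 + 5 = 6)
F(o) = -4 (F(o) = -10 + 6 = -4)
p = -2344/3 (p = 2*(-1635 + 463)/3 = (⅔)*(-1172) = -2344/3 ≈ -781.33)
(1247 + p) + F(Q(-2, 6)) = (1247 - 2344/3) - 4 = 1397/3 - 4 = 1385/3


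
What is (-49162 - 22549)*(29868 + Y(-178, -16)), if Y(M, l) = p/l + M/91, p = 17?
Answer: -3118239029643/1456 ≈ -2.1416e+9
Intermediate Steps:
Y(M, l) = 17/l + M/91
(-49162 - 22549)*(29868 + Y(-178, -16)) = (-49162 - 22549)*(29868 + (17/(-16) + (1/91)*(-178))) = -71711*(29868 + (17*(-1/16) - 178/91)) = -71711*(29868 + (-17/16 - 178/91)) = -71711*(29868 - 4395/1456) = -71711*43483413/1456 = -3118239029643/1456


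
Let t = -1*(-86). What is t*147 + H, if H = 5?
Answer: 12647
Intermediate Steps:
t = 86
t*147 + H = 86*147 + 5 = 12642 + 5 = 12647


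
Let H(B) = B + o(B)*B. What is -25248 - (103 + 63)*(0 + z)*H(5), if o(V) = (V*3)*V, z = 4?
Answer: -277568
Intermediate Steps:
o(V) = 3*V² (o(V) = (3*V)*V = 3*V²)
H(B) = B + 3*B³ (H(B) = B + (3*B²)*B = B + 3*B³)
-25248 - (103 + 63)*(0 + z)*H(5) = -25248 - (103 + 63)*(0 + 4)*(5 + 3*5³) = -25248 - 166*4*(5 + 3*125) = -25248 - 166*4*(5 + 375) = -25248 - 166*4*380 = -25248 - 166*1520 = -25248 - 1*252320 = -25248 - 252320 = -277568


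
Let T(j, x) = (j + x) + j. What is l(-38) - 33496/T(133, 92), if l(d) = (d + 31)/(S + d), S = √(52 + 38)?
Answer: -11314589/121183 + 21*√10/1354 ≈ -93.319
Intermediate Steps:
T(j, x) = x + 2*j
S = 3*√10 (S = √90 = 3*√10 ≈ 9.4868)
l(d) = (31 + d)/(d + 3*√10) (l(d) = (d + 31)/(3*√10 + d) = (31 + d)/(d + 3*√10))
l(-38) - 33496/T(133, 92) = (31 - 38)/(-38 + 3*√10) - 33496/(92 + 2*133) = -7/(-38 + 3*√10) - 33496/(92 + 266) = -7/(-38 + 3*√10) - 33496/358 = -7/(-38 + 3*√10) - 33496*1/358 = -7/(-38 + 3*√10) - 16748/179 = -16748/179 - 7/(-38 + 3*√10)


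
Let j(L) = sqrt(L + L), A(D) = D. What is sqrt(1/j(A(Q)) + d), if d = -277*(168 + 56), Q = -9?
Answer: sqrt(-2233728 - 6*I*sqrt(2))/6 ≈ 0.00047312 - 249.09*I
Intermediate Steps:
j(L) = sqrt(2)*sqrt(L) (j(L) = sqrt(2*L) = sqrt(2)*sqrt(L))
d = -62048 (d = -277*224 = -62048)
sqrt(1/j(A(Q)) + d) = sqrt(1/(sqrt(2)*sqrt(-9)) - 62048) = sqrt(1/(sqrt(2)*(3*I)) - 62048) = sqrt(1/(3*I*sqrt(2)) - 62048) = sqrt(-I*sqrt(2)/6 - 62048) = sqrt(-62048 - I*sqrt(2)/6)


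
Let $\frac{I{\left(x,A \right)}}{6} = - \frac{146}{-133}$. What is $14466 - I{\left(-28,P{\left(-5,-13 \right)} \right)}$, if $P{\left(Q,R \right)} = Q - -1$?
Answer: $\frac{1923102}{133} \approx 14459.0$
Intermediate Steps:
$P{\left(Q,R \right)} = 1 + Q$ ($P{\left(Q,R \right)} = Q + 1 = 1 + Q$)
$I{\left(x,A \right)} = \frac{876}{133}$ ($I{\left(x,A \right)} = 6 \left(- \frac{146}{-133}\right) = 6 \left(\left(-146\right) \left(- \frac{1}{133}\right)\right) = 6 \cdot \frac{146}{133} = \frac{876}{133}$)
$14466 - I{\left(-28,P{\left(-5,-13 \right)} \right)} = 14466 - \frac{876}{133} = \frac{1923102}{133}$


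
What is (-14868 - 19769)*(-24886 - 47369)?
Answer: 2502696435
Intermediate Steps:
(-14868 - 19769)*(-24886 - 47369) = -34637*(-72255) = 2502696435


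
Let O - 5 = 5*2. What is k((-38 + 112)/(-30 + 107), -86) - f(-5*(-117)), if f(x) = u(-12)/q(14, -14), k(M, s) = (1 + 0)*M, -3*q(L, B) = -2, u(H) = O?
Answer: -3317/154 ≈ -21.539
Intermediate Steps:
O = 15 (O = 5 + 5*2 = 5 + 10 = 15)
u(H) = 15
q(L, B) = ⅔ (q(L, B) = -⅓*(-2) = ⅔)
k(M, s) = M (k(M, s) = 1*M = M)
f(x) = 45/2 (f(x) = 15/(⅔) = 15*(3/2) = 45/2)
k((-38 + 112)/(-30 + 107), -86) - f(-5*(-117)) = (-38 + 112)/(-30 + 107) - 1*45/2 = 74/77 - 45/2 = -3317/154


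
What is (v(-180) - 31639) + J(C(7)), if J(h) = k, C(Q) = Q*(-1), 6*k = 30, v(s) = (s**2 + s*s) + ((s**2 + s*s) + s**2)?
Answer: 130366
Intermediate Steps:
v(s) = 5*s**2 (v(s) = (s**2 + s**2) + ((s**2 + s**2) + s**2) = 2*s**2 + (2*s**2 + s**2) = 2*s**2 + 3*s**2 = 5*s**2)
k = 5 (k = (1/6)*30 = 5)
C(Q) = -Q
J(h) = 5
(v(-180) - 31639) + J(C(7)) = (5*(-180)**2 - 31639) + 5 = (5*32400 - 31639) + 5 = (162000 - 31639) + 5 = 130361 + 5 = 130366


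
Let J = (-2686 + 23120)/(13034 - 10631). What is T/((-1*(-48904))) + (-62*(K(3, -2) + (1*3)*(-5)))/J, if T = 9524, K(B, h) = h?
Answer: 912182399/7347826 ≈ 124.14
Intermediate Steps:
J = 20434/2403 ≈ 8.5035
T/((-1*(-48904))) + (-62*(K(3, -2) + (1*3)*(-5)))/J = 9524/((-1*(-48904))) + (-62*(-2 + (1*3)*(-5)))/(20434/2403) = 9524/48904 - 62*(-2 + 3*(-5))*(2403/20434) = 9524*(1/48904) - 62*(-2 - 15)*(2403/20434) = 2381/12226 - 62*(-17)*(2403/20434) = 2381/12226 + 1054*(2403/20434) = 2381/12226 + 74493/601 = 912182399/7347826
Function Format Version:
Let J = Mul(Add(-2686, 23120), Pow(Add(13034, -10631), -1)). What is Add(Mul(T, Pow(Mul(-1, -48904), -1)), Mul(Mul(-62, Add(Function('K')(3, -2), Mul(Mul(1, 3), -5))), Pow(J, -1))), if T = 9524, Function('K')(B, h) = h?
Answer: Rational(912182399, 7347826) ≈ 124.14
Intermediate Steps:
J = Rational(20434, 2403) (J = Mul(20434, Pow(2403, -1)) = Mul(20434, Rational(1, 2403)) = Rational(20434, 2403) ≈ 8.5035)
Add(Mul(T, Pow(Mul(-1, -48904), -1)), Mul(Mul(-62, Add(Function('K')(3, -2), Mul(Mul(1, 3), -5))), Pow(J, -1))) = Add(Mul(9524, Pow(Mul(-1, -48904), -1)), Mul(Mul(-62, Add(-2, Mul(Mul(1, 3), -5))), Pow(Rational(20434, 2403), -1))) = Add(Mul(9524, Pow(48904, -1)), Mul(Mul(-62, Add(-2, Mul(3, -5))), Rational(2403, 20434))) = Add(Mul(9524, Rational(1, 48904)), Mul(Mul(-62, Add(-2, -15)), Rational(2403, 20434))) = Add(Rational(2381, 12226), Mul(Mul(-62, -17), Rational(2403, 20434))) = Add(Rational(2381, 12226), Mul(1054, Rational(2403, 20434))) = Add(Rational(2381, 12226), Rational(74493, 601)) = Rational(912182399, 7347826)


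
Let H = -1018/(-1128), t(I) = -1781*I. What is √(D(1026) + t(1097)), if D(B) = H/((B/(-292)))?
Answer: I*√504799053711734/16074 ≈ 1397.8*I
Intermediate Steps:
H = 509/564 (H = -1018*(-1/1128) = 509/564 ≈ 0.90248)
D(B) = -37157/(141*B) (D(B) = 509/(564*((B/(-292)))) = 509/(564*((B*(-1/292)))) = 509/(564*((-B/292))) = 509*(-292/B)/564 = -37157/(141*B))
√(D(1026) + t(1097)) = √(-37157/141/1026 - 1781*1097) = √(-37157/141*1/1026 - 1953757) = √(-37157/144666 - 1953757) = √(-282642247319/144666) = I*√504799053711734/16074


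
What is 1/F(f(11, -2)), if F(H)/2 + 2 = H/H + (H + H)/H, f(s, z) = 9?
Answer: 1/2 ≈ 0.50000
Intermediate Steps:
F(H) = 2 (F(H) = -4 + 2*(H/H + (H + H)/H) = -4 + 2*(1 + (2*H)/H) = -4 + 2*(1 + 2) = -4 + 2*3 = -4 + 6 = 2)
1/F(f(11, -2)) = 1/2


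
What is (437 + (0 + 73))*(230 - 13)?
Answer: 110670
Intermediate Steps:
(437 + (0 + 73))*(230 - 13) = (437 + 73)*217 = 510*217 = 110670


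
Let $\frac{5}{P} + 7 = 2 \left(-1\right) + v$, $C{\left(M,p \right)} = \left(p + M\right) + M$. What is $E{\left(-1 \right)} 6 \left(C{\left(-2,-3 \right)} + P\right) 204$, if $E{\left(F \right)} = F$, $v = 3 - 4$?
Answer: $9180$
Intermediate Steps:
$C{\left(M,p \right)} = p + 2 M$ ($C{\left(M,p \right)} = \left(M + p\right) + M = p + 2 M$)
$v = -1$ ($v = 3 - 4 = -1$)
$P = - \frac{1}{2}$ ($P = \frac{5}{-7 + \left(2 \left(-1\right) - 1\right)} = \frac{5}{-7 - 3} = \frac{5}{-10} = 5 \left(- \frac{1}{10}\right) = - \frac{1}{2} \approx -0.5$)
$E{\left(-1 \right)} 6 \left(C{\left(-2,-3 \right)} + P\right) 204 = - 6 \left(\left(-3 + 2 \left(-2\right)\right) - \frac{1}{2}\right) 204 = - 6 \left(\left(-3 - 4\right) - \frac{1}{2}\right) 204 = - 6 \left(-7 - \frac{1}{2}\right) 204 = - \frac{6 \left(-15\right)}{2} \cdot 204 = \left(-1\right) \left(-45\right) 204 = 45 \cdot 204 = 9180$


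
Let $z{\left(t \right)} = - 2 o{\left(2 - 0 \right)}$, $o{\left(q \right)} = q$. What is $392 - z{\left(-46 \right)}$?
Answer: $396$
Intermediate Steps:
$z{\left(t \right)} = -4$ ($z{\left(t \right)} = - 2 \left(2 - 0\right) = - 2 \left(2 + 0\right) = \left(-2\right) 2 = -4$)
$392 - z{\left(-46 \right)} = 392 - -4 = 392 + 4 = 396$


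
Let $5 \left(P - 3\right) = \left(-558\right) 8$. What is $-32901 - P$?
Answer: $- \frac{160056}{5} \approx -32011.0$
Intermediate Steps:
$P = - \frac{4449}{5}$ ($P = 3 + \frac{\left(-558\right) 8}{5} = 3 + \frac{1}{5} \left(-4464\right) = 3 - \frac{4464}{5} = - \frac{4449}{5} \approx -889.8$)
$-32901 - P = -32901 - - \frac{4449}{5} = -32901 + \frac{4449}{5} = - \frac{160056}{5}$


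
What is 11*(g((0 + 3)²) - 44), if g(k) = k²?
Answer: 407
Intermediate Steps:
11*(g((0 + 3)²) - 44) = 11*(((0 + 3)²)² - 44) = 11*((3²)² - 44) = 11*(9² - 44) = 11*(81 - 44) = 11*37 = 407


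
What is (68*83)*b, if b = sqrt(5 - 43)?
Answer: 5644*I*sqrt(38) ≈ 34792.0*I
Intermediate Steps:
b = I*sqrt(38) (b = sqrt(-38) = I*sqrt(38) ≈ 6.1644*I)
(68*83)*b = (68*83)*(I*sqrt(38)) = 5644*(I*sqrt(38)) = 5644*I*sqrt(38)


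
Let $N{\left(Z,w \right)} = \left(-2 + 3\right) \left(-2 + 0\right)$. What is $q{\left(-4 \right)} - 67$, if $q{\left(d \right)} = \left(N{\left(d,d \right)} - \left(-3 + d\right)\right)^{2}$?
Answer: $-42$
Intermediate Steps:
$N{\left(Z,w \right)} = -2$ ($N{\left(Z,w \right)} = 1 \left(-2\right) = -2$)
$q{\left(d \right)} = \left(1 - d\right)^{2}$ ($q{\left(d \right)} = \left(-2 - \left(-3 + d\right)\right)^{2} = \left(1 - d\right)^{2}$)
$q{\left(-4 \right)} - 67 = \left(-1 - 4\right)^{2} - 67 = \left(-5\right)^{2} - 67 = 25 - 67 = -42$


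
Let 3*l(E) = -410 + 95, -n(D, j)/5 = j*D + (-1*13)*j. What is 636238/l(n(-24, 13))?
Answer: -636238/105 ≈ -6059.4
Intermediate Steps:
n(D, j) = 65*j - 5*D*j (n(D, j) = -5*(j*D + (-1*13)*j) = -5*(D*j - 13*j) = -5*(-13*j + D*j) = 65*j - 5*D*j)
l(E) = -105 (l(E) = (-410 + 95)/3 = (⅓)*(-315) = -105)
636238/l(n(-24, 13)) = 636238/(-105) = 636238*(-1/105) = -636238/105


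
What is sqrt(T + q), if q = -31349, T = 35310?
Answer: sqrt(3961) ≈ 62.936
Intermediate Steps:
sqrt(T + q) = sqrt(35310 - 31349) = sqrt(3961)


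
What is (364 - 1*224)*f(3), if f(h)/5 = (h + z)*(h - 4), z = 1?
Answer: -2800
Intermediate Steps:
f(h) = 5*(1 + h)*(-4 + h) (f(h) = 5*((h + 1)*(h - 4)) = 5*((1 + h)*(-4 + h)) = 5*(1 + h)*(-4 + h))
(364 - 1*224)*f(3) = (364 - 1*224)*(-20 - 15*3 + 5*3**2) = (364 - 224)*(-20 - 45 + 5*9) = 140*(-20 - 45 + 45) = 140*(-20) = -2800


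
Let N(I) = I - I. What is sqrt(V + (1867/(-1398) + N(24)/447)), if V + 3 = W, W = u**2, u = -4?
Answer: sqrt(22797186)/1398 ≈ 3.4153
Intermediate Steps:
N(I) = 0
W = 16 (W = (-4)**2 = 16)
V = 13 (V = -3 + 16 = 13)
sqrt(V + (1867/(-1398) + N(24)/447)) = sqrt(13 + (1867/(-1398) + 0/447)) = sqrt(13 + (1867*(-1/1398) + 0*(1/447))) = sqrt(13 + (-1867/1398 + 0)) = sqrt(13 - 1867/1398) = sqrt(16307/1398) = sqrt(22797186)/1398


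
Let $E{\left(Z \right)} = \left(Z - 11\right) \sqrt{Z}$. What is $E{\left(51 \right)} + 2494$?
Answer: $2494 + 40 \sqrt{51} \approx 2779.7$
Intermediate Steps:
$E{\left(Z \right)} = \sqrt{Z} \left(-11 + Z\right)$ ($E{\left(Z \right)} = \left(Z - 11\right) \sqrt{Z} = \left(-11 + Z\right) \sqrt{Z} = \sqrt{Z} \left(-11 + Z\right)$)
$E{\left(51 \right)} + 2494 = \sqrt{51} \left(-11 + 51\right) + 2494 = \sqrt{51} \cdot 40 + 2494 = 40 \sqrt{51} + 2494 = 2494 + 40 \sqrt{51}$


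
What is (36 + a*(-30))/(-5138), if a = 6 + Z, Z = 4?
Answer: 132/2569 ≈ 0.051382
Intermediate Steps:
a = 10 (a = 6 + 4 = 10)
(36 + a*(-30))/(-5138) = (36 + 10*(-30))/(-5138) = (36 - 300)*(-1/5138) = -264*(-1/5138) = 132/2569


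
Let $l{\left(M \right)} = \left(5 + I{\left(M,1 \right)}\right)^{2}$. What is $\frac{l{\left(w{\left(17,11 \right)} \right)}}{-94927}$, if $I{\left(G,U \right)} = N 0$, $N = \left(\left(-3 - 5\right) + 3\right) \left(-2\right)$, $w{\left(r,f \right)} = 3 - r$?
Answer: $- \frac{25}{94927} \approx -0.00026336$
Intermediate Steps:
$N = 10$ ($N = \left(-8 + 3\right) \left(-2\right) = \left(-5\right) \left(-2\right) = 10$)
$I{\left(G,U \right)} = 0$ ($I{\left(G,U \right)} = 10 \cdot 0 = 0$)
$l{\left(M \right)} = 25$ ($l{\left(M \right)} = \left(5 + 0\right)^{2} = 5^{2} = 25$)
$\frac{l{\left(w{\left(17,11 \right)} \right)}}{-94927} = \frac{25}{-94927} = 25 \left(- \frac{1}{94927}\right) = - \frac{25}{94927}$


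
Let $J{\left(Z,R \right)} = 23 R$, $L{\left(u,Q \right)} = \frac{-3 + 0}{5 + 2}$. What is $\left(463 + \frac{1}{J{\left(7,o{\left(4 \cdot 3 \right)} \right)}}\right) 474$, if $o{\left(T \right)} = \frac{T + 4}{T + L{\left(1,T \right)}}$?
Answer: $\frac{282686253}{1288} \approx 2.1948 \cdot 10^{5}$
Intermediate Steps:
$L{\left(u,Q \right)} = - \frac{3}{7}$
$o{\left(T \right)} = \frac{4 + T}{- \frac{3}{7} + T}$ ($o{\left(T \right)} = \frac{T + 4}{T - \frac{3}{7}} = \frac{4 + T}{- \frac{3}{7} + T}$)
$\left(463 + \frac{1}{J{\left(7,o{\left(4 \cdot 3 \right)} \right)}}\right) 474 = \left(463 + \frac{1}{23 \frac{7 \left(4 + 4 \cdot 3\right)}{-3 + 7 \cdot 4 \cdot 3}}\right) 474 = \left(463 + \frac{1}{23 \frac{7 \left(4 + 12\right)}{-3 + 7 \cdot 12}}\right) 474 = \left(463 + \frac{1}{23 \cdot 7 \frac{1}{-3 + 84} \cdot 16}\right) 474 = \left(463 + \frac{1}{23 \cdot 7 \cdot \frac{1}{81} \cdot 16}\right) 474 = \left(463 + \frac{1}{23 \cdot \frac{112}{81}}\right) 474 = \left(463 + \frac{1}{\frac{2576}{81}}\right) 474 = \left(463 + \frac{81}{2576}\right) 474 = \frac{1192769}{2576} \cdot 474 = \frac{282686253}{1288}$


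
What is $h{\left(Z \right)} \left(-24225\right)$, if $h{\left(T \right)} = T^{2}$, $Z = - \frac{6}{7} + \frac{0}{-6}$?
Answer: $- \frac{872100}{49} \approx -17798.0$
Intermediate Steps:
$Z = - \frac{6}{7}$ ($Z = \left(-6\right) \frac{1}{7} + 0 \left(- \frac{1}{6}\right) = - \frac{6}{7} + 0 = - \frac{6}{7} \approx -0.85714$)
$h{\left(Z \right)} \left(-24225\right) = \left(- \frac{6}{7}\right)^{2} \left(-24225\right) = \frac{36}{49} \left(-24225\right) = - \frac{872100}{49}$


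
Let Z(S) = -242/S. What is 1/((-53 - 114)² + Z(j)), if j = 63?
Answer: 63/1756765 ≈ 3.5861e-5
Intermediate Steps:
1/((-53 - 114)² + Z(j)) = 1/((-53 - 114)² - 242/63) = 1/((-167)² - 242*1/63) = 1/(27889 - 242/63) = 1/(1756765/63) = 63/1756765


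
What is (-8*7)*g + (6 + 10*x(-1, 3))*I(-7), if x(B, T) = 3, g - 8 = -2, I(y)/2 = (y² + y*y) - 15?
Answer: 5640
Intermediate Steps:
I(y) = -30 + 4*y² (I(y) = 2*((y² + y*y) - 15) = 2*((y² + y²) - 15) = 2*(2*y² - 15) = 2*(-15 + 2*y²) = -30 + 4*y²)
g = 6 (g = 8 - 2 = 6)
(-8*7)*g + (6 + 10*x(-1, 3))*I(-7) = -8*7*6 + (6 + 10*3)*(-30 + 4*(-7)²) = -56*6 + (6 + 30)*(-30 + 4*49) = -336 + 36*(-30 + 196) = -336 + 36*166 = -336 + 5976 = 5640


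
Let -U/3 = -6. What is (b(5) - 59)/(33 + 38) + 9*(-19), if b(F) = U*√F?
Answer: -12200/71 + 18*√5/71 ≈ -171.26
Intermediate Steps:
U = 18 (U = -3*(-6) = 18)
b(F) = 18*√F
(b(5) - 59)/(33 + 38) + 9*(-19) = (18*√5 - 59)/(33 + 38) + 9*(-19) = (-59 + 18*√5)/71 - 171 = (-59 + 18*√5)*(1/71) - 171 = (-59/71 + 18*√5/71) - 171 = -12200/71 + 18*√5/71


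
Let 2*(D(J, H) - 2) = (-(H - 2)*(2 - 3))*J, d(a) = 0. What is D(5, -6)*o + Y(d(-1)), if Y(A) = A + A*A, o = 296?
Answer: -5328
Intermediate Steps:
Y(A) = A + A**2
D(J, H) = 2 + J*(-2 + H)/2 (D(J, H) = 2 + ((-(H - 2)*(2 - 3))*J)/2 = 2 + ((-(-2 + H)*(-1))*J)/2 = 2 + ((-(2 - H))*J)/2 = 2 + ((-2 + H)*J)/2 = 2 + (J*(-2 + H))/2 = 2 + J*(-2 + H)/2)
D(5, -6)*o + Y(d(-1)) = (2 - 1*5 + (1/2)*(-6)*5)*296 + 0*(1 + 0) = (2 - 5 - 15)*296 + 0*1 = -18*296 + 0 = -5328 + 0 = -5328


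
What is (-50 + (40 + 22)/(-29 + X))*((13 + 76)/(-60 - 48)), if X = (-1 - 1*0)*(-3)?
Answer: 20203/468 ≈ 43.169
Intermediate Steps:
X = 3 (X = (-1 + 0)*(-3) = -1*(-3) = 3)
(-50 + (40 + 22)/(-29 + X))*((13 + 76)/(-60 - 48)) = (-50 + (40 + 22)/(-29 + 3))*((13 + 76)/(-60 - 48)) = (-50 + 62/(-26))*(89/(-108)) = (-50 + 62*(-1/26))*(89*(-1/108)) = (-50 - 31/13)*(-89/108) = -681/13*(-89/108) = 20203/468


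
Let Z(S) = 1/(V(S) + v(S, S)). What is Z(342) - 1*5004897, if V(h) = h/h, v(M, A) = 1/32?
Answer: -165161569/33 ≈ -5.0049e+6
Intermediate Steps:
v(M, A) = 1/32
V(h) = 1
Z(S) = 32/33 (Z(S) = 1/(1 + 1/32) = 1/(33/32) = 32/33)
Z(342) - 1*5004897 = 32/33 - 1*5004897 = 32/33 - 5004897 = -165161569/33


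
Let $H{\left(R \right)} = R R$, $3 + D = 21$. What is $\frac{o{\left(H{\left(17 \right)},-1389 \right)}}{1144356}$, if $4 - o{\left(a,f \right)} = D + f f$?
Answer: $- \frac{1929335}{1144356} \approx -1.686$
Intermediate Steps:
$D = 18$ ($D = -3 + 21 = 18$)
$H{\left(R \right)} = R^{2}$
$o{\left(a,f \right)} = -14 - f^{2}$ ($o{\left(a,f \right)} = 4 - \left(18 + f f\right) = 4 - \left(18 + f^{2}\right) = -14 - f^{2}$)
$\frac{o{\left(H{\left(17 \right)},-1389 \right)}}{1144356} = \frac{-14 - \left(-1389\right)^{2}}{1144356} = \left(-14 - 1929321\right) \frac{1}{1144356} = \left(-1929335\right) \frac{1}{1144356} = - \frac{1929335}{1144356}$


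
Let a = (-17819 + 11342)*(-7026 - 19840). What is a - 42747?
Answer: 173968335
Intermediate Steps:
a = 174011082 (a = -6477*(-26866) = 174011082)
a - 42747 = 174011082 - 42747 = 173968335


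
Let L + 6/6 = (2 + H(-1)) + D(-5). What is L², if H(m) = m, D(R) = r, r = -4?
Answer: 16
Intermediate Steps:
D(R) = -4
L = -4 (L = -1 + ((2 - 1) - 4) = -1 + (1 - 4) = -1 - 3 = -4)
L² = (-4)² = 16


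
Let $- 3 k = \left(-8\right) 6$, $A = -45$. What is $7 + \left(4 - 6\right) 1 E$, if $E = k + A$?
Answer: $65$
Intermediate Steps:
$k = 16$ ($k = - \frac{\left(-8\right) 6}{3} = \left(- \frac{1}{3}\right) \left(-48\right) = 16$)
$E = -29$ ($E = 16 - 45 = -29$)
$7 + \left(4 - 6\right) 1 E = 7 + \left(4 - 6\right) 1 \left(-29\right) = 7 + \left(-2\right) 1 \left(-29\right) = 7 - -58 = 7 + 58 = 65$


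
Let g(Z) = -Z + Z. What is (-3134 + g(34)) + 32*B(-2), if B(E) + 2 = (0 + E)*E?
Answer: -3070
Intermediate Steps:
B(E) = -2 + E² (B(E) = -2 + (0 + E)*E = -2 + E*E = -2 + E²)
g(Z) = 0
(-3134 + g(34)) + 32*B(-2) = (-3134 + 0) + 32*(-2 + (-2)²) = -3134 + 32*(-2 + 4) = -3134 + 32*2 = -3134 + 64 = -3070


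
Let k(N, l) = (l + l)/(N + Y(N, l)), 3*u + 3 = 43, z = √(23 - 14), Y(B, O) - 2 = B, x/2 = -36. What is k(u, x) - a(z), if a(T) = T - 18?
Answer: 429/43 ≈ 9.9767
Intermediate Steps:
x = -72 (x = 2*(-36) = -72)
Y(B, O) = 2 + B
z = 3 (z = √9 = 3)
u = 40/3 (u = -1 + (⅓)*43 = -1 + 43/3 = 40/3 ≈ 13.333)
k(N, l) = 2*l/(2 + 2*N) (k(N, l) = (l + l)/(N + (2 + N)) = (2*l)/(2 + 2*N) = 2*l/(2 + 2*N))
a(T) = -18 + T
k(u, x) - a(z) = -72/(1 + 40/3) - (-18 + 3) = -72/43/3 - 1*(-15) = -72*3/43 + 15 = -216/43 + 15 = 429/43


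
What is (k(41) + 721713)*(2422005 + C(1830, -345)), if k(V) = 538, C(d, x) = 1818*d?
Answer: 4152181275195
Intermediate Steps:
(k(41) + 721713)*(2422005 + C(1830, -345)) = (538 + 721713)*(2422005 + 1818*1830) = 722251*(2422005 + 3326940) = 722251*5748945 = 4152181275195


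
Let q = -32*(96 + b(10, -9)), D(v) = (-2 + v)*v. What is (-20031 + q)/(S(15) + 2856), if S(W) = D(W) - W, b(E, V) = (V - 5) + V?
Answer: -22367/3036 ≈ -7.3673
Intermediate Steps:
b(E, V) = -5 + 2*V (b(E, V) = (-5 + V) + V = -5 + 2*V)
D(v) = v*(-2 + v)
q = -2336 (q = -32*(96 + (-5 + 2*(-9))) = -32*(96 + (-5 - 18)) = -32*(96 - 23) = -32*73 = -2336)
S(W) = -W + W*(-2 + W) (S(W) = W*(-2 + W) - W = -W + W*(-2 + W))
(-20031 + q)/(S(15) + 2856) = (-20031 - 2336)/(15*(-3 + 15) + 2856) = -22367/(15*12 + 2856) = -22367/(180 + 2856) = -22367/3036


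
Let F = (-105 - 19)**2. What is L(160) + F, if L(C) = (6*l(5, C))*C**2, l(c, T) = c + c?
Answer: 1551376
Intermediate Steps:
l(c, T) = 2*c
L(C) = 60*C**2 (L(C) = (6*(2*5))*C**2 = (6*10)*C**2 = 60*C**2)
F = 15376 (F = (-124)**2 = 15376)
L(160) + F = 60*160**2 + 15376 = 60*25600 + 15376 = 1536000 + 15376 = 1551376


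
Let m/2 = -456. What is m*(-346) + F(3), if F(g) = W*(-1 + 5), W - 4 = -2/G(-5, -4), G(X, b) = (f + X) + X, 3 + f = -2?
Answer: 4733528/15 ≈ 3.1557e+5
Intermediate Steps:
f = -5 (f = -3 - 2 = -5)
m = -912 (m = 2*(-456) = -912)
G(X, b) = -5 + 2*X (G(X, b) = (-5 + X) + X = -5 + 2*X)
W = 62/15 (W = 4 - 2/(-5 + 2*(-5)) = 4 - 2/(-5 - 10) = 4 - 2/(-15) = 4 - 2*(-1/15) = 4 + 2/15 = 62/15 ≈ 4.1333)
F(g) = 248/15 (F(g) = 62*(-1 + 5)/15 = (62/15)*4 = 248/15)
m*(-346) + F(3) = -912*(-346) + 248/15 = 315552 + 248/15 = 4733528/15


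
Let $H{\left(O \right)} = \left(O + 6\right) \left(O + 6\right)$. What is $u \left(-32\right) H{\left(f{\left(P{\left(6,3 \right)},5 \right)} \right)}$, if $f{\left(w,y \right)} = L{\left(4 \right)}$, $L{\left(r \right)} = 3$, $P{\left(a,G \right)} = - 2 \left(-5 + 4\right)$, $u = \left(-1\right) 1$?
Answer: $2592$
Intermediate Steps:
$u = -1$
$P{\left(a,G \right)} = 2$ ($P{\left(a,G \right)} = \left(-2\right) \left(-1\right) = 2$)
$f{\left(w,y \right)} = 3$
$H{\left(O \right)} = \left(6 + O\right)^{2}$ ($H{\left(O \right)} = \left(6 + O\right) \left(6 + O\right) = \left(6 + O\right)^{2}$)
$u \left(-32\right) H{\left(f{\left(P{\left(6,3 \right)},5 \right)} \right)} = \left(-1\right) \left(-32\right) \left(6 + 3\right)^{2} = 32 \cdot 9^{2} = 32 \cdot 81 = 2592$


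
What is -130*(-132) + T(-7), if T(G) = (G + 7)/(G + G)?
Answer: 17160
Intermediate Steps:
T(G) = (7 + G)/(2*G) (T(G) = (7 + G)/((2*G)) = (7 + G)*(1/(2*G)) = (7 + G)/(2*G))
-130*(-132) + T(-7) = -130*(-132) + (½)*(7 - 7)/(-7) = 17160 + (½)*(-⅐)*0 = 17160 + 0 = 17160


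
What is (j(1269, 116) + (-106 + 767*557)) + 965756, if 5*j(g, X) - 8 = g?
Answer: 6965622/5 ≈ 1.3931e+6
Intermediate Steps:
j(g, X) = 8/5 + g/5
(j(1269, 116) + (-106 + 767*557)) + 965756 = ((8/5 + (⅕)*1269) + (-106 + 767*557)) + 965756 = ((8/5 + 1269/5) + (-106 + 427219)) + 965756 = (1277/5 + 427113) + 965756 = 2136842/5 + 965756 = 6965622/5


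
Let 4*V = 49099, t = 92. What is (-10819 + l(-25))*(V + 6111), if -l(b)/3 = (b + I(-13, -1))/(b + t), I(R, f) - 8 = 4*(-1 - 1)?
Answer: -26651909657/134 ≈ -1.9889e+8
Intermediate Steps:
V = 49099/4 (V = (¼)*49099 = 49099/4 ≈ 12275.)
I(R, f) = 0 (I(R, f) = 8 + 4*(-1 - 1) = 8 + 4*(-2) = 8 - 8 = 0)
l(b) = -3*b/(92 + b) (l(b) = -3*(b + 0)/(b + 92) = -3*b/(92 + b))
(-10819 + l(-25))*(V + 6111) = (-10819 - 3*(-25)/(92 - 25))*(49099/4 + 6111) = (-10819 - 3*(-25)/67)*(73543/4) = (-10819 - 3*(-25)*1/67)*(73543/4) = (-10819 + 75/67)*(73543/4) = -724798/67*73543/4 = -26651909657/134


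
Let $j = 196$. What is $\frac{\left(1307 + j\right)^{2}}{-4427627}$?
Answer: $- \frac{2259009}{4427627} \approx -0.51021$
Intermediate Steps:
$\frac{\left(1307 + j\right)^{2}}{-4427627} = \frac{\left(1307 + 196\right)^{2}}{-4427627} = 1503^{2} \left(- \frac{1}{4427627}\right) = 2259009 \left(- \frac{1}{4427627}\right) = - \frac{2259009}{4427627}$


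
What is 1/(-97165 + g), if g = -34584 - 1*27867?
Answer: -1/159616 ≈ -6.2650e-6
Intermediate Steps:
g = -62451 (g = -34584 - 27867 = -62451)
1/(-97165 + g) = 1/(-97165 - 62451) = 1/(-159616) = -1/159616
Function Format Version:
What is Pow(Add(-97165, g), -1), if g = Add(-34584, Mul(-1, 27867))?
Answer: Rational(-1, 159616) ≈ -6.2650e-6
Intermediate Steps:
g = -62451 (g = Add(-34584, -27867) = -62451)
Pow(Add(-97165, g), -1) = Pow(Add(-97165, -62451), -1) = Pow(-159616, -1) = Rational(-1, 159616)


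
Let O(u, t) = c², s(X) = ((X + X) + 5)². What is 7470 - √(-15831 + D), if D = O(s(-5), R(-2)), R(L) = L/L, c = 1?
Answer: 7470 - I*√15830 ≈ 7470.0 - 125.82*I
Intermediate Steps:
s(X) = (5 + 2*X)² (s(X) = (2*X + 5)² = (5 + 2*X)²)
R(L) = 1
O(u, t) = 1 (O(u, t) = 1² = 1)
D = 1
7470 - √(-15831 + D) = 7470 - √(-15831 + 1) = 7470 - √(-15830) = 7470 - I*√15830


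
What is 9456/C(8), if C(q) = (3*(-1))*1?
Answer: -3152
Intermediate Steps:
C(q) = -3 (C(q) = -3*1 = -3)
9456/C(8) = 9456/(-3) = 9456*(-1/3) = -3152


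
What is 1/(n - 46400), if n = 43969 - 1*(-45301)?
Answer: 1/42870 ≈ 2.3326e-5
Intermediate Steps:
n = 89270 (n = 43969 + 45301 = 89270)
1/(n - 46400) = 1/(89270 - 46400) = 1/42870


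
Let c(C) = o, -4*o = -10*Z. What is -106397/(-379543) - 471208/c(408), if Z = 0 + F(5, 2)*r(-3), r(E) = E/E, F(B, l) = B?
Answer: -357684735963/9488575 ≈ -37696.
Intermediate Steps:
r(E) = 1
Z = 5 (Z = 0 + 5*1 = 0 + 5 = 5)
o = 25/2 (o = -(-5)*5/2 = -¼*(-50) = 25/2 ≈ 12.500)
c(C) = 25/2
-106397/(-379543) - 471208/c(408) = -106397/(-379543) - 471208/25/2 = -106397*(-1/379543) - 471208*2/25 = 106397/379543 - 942416/25 = -357684735963/9488575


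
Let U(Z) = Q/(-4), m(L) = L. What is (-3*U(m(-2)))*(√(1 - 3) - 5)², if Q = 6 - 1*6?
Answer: 0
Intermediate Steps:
Q = 0 (Q = 6 - 6 = 0)
U(Z) = 0 (U(Z) = 0/(-4) = 0*(-¼) = 0)
(-3*U(m(-2)))*(√(1 - 3) - 5)² = (-3*0)*(√(1 - 3) - 5)² = 0*(√(-2) - 5)² = 0*(I*√2 - 5)² = 0*(-5 + I*√2)² = 0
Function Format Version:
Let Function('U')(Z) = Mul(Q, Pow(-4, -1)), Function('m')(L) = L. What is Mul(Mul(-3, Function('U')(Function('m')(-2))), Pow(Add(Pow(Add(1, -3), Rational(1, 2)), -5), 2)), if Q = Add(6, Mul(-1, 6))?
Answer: 0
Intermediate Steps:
Q = 0 (Q = Add(6, -6) = 0)
Function('U')(Z) = 0 (Function('U')(Z) = Mul(0, Pow(-4, -1)) = Mul(0, Rational(-1, 4)) = 0)
Mul(Mul(-3, Function('U')(Function('m')(-2))), Pow(Add(Pow(Add(1, -3), Rational(1, 2)), -5), 2)) = Mul(Mul(-3, 0), Pow(Add(Pow(Add(1, -3), Rational(1, 2)), -5), 2)) = Mul(0, Pow(Add(Pow(-2, Rational(1, 2)), -5), 2)) = Mul(0, Pow(Add(Mul(I, Pow(2, Rational(1, 2))), -5), 2)) = Mul(0, Pow(Add(-5, Mul(I, Pow(2, Rational(1, 2)))), 2)) = 0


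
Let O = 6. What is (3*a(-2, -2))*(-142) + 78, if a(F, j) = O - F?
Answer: -3330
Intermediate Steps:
a(F, j) = 6 - F
(3*a(-2, -2))*(-142) + 78 = (3*(6 - 1*(-2)))*(-142) + 78 = (3*(6 + 2))*(-142) + 78 = (3*8)*(-142) + 78 = 24*(-142) + 78 = -3408 + 78 = -3330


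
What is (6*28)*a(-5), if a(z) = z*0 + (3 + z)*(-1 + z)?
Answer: 2016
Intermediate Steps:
a(z) = (-1 + z)*(3 + z) (a(z) = 0 + (-1 + z)*(3 + z) = (-1 + z)*(3 + z))
(6*28)*a(-5) = (6*28)*(-3 + (-5)**2 + 2*(-5)) = 168*(-3 + 25 - 10) = 168*12 = 2016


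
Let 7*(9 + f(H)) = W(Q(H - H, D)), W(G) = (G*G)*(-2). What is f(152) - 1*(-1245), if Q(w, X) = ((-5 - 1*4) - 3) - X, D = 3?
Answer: 8202/7 ≈ 1171.7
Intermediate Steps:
Q(w, X) = -12 - X (Q(w, X) = ((-5 - 4) - 3) - X = (-9 - 3) - X = -12 - X)
W(G) = -2*G**2 (W(G) = G**2*(-2) = -2*G**2)
f(H) = -513/7 (f(H) = -9 + (-2*(-12 - 1*3)**2)/7 = -9 + (-2*(-12 - 3)**2)/7 = -9 + (-2*(-15)**2)/7 = -9 + (-2*225)/7 = -9 + (1/7)*(-450) = -9 - 450/7 = -513/7)
f(152) - 1*(-1245) = -513/7 - 1*(-1245) = -513/7 + 1245 = 8202/7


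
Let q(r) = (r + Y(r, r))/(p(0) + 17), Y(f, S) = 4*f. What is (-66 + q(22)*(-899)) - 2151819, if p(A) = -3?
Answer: -15112640/7 ≈ -2.1589e+6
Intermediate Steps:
q(r) = 5*r/14 (q(r) = (r + 4*r)/(-3 + 17) = (5*r)/14 = (5*r)*(1/14) = 5*r/14)
(-66 + q(22)*(-899)) - 2151819 = (-66 + ((5/14)*22)*(-899)) - 2151819 = (-66 + (55/7)*(-899)) - 2151819 = (-66 - 49445/7) - 2151819 = -49907/7 - 2151819 = -15112640/7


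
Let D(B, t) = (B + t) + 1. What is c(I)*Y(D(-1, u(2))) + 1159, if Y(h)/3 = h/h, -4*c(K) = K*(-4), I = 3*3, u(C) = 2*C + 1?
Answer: 1186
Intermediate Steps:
u(C) = 1 + 2*C
D(B, t) = 1 + B + t
I = 9
c(K) = K (c(K) = -K*(-4)/4 = -(-1)*K = K)
Y(h) = 3 (Y(h) = 3*(h/h) = 3*1 = 3)
c(I)*Y(D(-1, u(2))) + 1159 = 9*3 + 1159 = 27 + 1159 = 1186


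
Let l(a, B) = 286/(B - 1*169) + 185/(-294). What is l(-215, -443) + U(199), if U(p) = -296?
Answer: -2227333/7497 ≈ -297.10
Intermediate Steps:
l(a, B) = -185/294 + 286/(-169 + B) (l(a, B) = 286/(B - 169) + 185*(-1/294) = 286/(-169 + B) - 185/294 = -185/294 + 286/(-169 + B))
l(-215, -443) + U(199) = (115349 - 185*(-443))/(294*(-169 - 443)) - 296 = (1/294)*(115349 + 81955)/(-612) - 296 = (1/294)*(-1/612)*197304 - 296 = -8221/7497 - 296 = -2227333/7497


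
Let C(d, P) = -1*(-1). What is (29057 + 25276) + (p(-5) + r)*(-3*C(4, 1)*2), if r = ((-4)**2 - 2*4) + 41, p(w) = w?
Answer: 54069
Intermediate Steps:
C(d, P) = 1
r = 49 (r = (16 - 8) + 41 = 8 + 41 = 49)
(29057 + 25276) + (p(-5) + r)*(-3*C(4, 1)*2) = (29057 + 25276) + (-5 + 49)*(-3*1*2) = 54333 + 44*(-3*2) = 54333 + 44*(-6) = 54333 - 264 = 54069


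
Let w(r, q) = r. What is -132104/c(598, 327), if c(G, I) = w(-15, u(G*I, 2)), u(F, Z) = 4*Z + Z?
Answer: 132104/15 ≈ 8806.9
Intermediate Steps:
u(F, Z) = 5*Z
c(G, I) = -15
-132104/c(598, 327) = -132104/(-15) = -132104*(-1/15) = 132104/15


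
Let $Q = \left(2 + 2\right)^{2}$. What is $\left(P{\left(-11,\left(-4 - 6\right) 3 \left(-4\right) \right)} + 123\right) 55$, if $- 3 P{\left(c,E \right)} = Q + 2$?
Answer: $6435$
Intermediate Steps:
$Q = 16$ ($Q = 4^{2} = 16$)
$P{\left(c,E \right)} = -6$ ($P{\left(c,E \right)} = - \frac{16 + 2}{3} = \left(- \frac{1}{3}\right) 18 = -6$)
$\left(P{\left(-11,\left(-4 - 6\right) 3 \left(-4\right) \right)} + 123\right) 55 = \left(-6 + 123\right) 55 = 117 \cdot 55 = 6435$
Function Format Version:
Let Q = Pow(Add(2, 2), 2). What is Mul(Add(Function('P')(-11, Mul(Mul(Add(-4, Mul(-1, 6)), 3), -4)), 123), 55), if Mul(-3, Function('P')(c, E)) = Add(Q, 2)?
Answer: 6435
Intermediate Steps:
Q = 16 (Q = Pow(4, 2) = 16)
Function('P')(c, E) = -6 (Function('P')(c, E) = Mul(Rational(-1, 3), Add(16, 2)) = Mul(Rational(-1, 3), 18) = -6)
Mul(Add(Function('P')(-11, Mul(Mul(Add(-4, Mul(-1, 6)), 3), -4)), 123), 55) = Mul(Add(-6, 123), 55) = Mul(117, 55) = 6435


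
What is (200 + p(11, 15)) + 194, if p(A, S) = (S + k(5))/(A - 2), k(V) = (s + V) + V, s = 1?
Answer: 3572/9 ≈ 396.89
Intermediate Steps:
k(V) = 1 + 2*V (k(V) = (1 + V) + V = 1 + 2*V)
p(A, S) = (11 + S)/(-2 + A) (p(A, S) = (S + (1 + 2*5))/(A - 2) = (S + (1 + 10))/(-2 + A) = (S + 11)/(-2 + A) = (11 + S)/(-2 + A))
(200 + p(11, 15)) + 194 = (200 + (11 + 15)/(-2 + 11)) + 194 = (200 + 26/9) + 194 = 1826/9 + 194 = 3572/9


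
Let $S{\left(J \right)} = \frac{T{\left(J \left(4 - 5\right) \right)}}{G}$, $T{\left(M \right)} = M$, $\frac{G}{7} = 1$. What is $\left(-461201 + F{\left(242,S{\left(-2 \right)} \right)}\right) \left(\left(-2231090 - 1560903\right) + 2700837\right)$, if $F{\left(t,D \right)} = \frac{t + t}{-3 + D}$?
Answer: $\frac{9565299365292}{19} \approx 5.0344 \cdot 10^{11}$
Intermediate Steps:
$G = 7$ ($G = 7 \cdot 1 = 7$)
$S{\left(J \right)} = - \frac{J}{7}$ ($S{\left(J \right)} = \frac{J \left(4 - 5\right)}{7} = J \left(-1\right) \frac{1}{7} = - J \frac{1}{7} = - \frac{J}{7}$)
$F{\left(t,D \right)} = \frac{2 t}{-3 + D}$
$\left(-461201 + F{\left(242,S{\left(-2 \right)} \right)}\right) \left(\left(-2231090 - 1560903\right) + 2700837\right) = \left(-461201 + 2 \cdot 242 \frac{1}{-3 - - \frac{2}{7}}\right) \left(\left(-2231090 - 1560903\right) + 2700837\right) = \left(-461201 + 2 \cdot 242 \frac{1}{-3 + \frac{2}{7}}\right) \left(-3791993 + 2700837\right) = \left(-461201 + 2 \cdot 242 \frac{1}{- \frac{19}{7}}\right) \left(-1091156\right) = \left(-461201 + 2 \cdot 242 \left(- \frac{7}{19}\right)\right) \left(-1091156\right) = \left(-461201 - \frac{3388}{19}\right) \left(-1091156\right) = \left(- \frac{8766207}{19}\right) \left(-1091156\right) = \frac{9565299365292}{19}$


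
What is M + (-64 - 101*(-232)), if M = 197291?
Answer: 220659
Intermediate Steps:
M + (-64 - 101*(-232)) = 197291 + (-64 - 101*(-232)) = 197291 + (-64 + 23432) = 197291 + 23368 = 220659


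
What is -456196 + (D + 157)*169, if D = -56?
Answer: -439127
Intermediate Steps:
-456196 + (D + 157)*169 = -456196 + (-56 + 157)*169 = -456196 + 101*169 = -456196 + 17069 = -439127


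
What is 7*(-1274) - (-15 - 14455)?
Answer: 5552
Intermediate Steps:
7*(-1274) - (-15 - 14455) = -8918 - 1*(-14470) = -8918 + 14470 = 5552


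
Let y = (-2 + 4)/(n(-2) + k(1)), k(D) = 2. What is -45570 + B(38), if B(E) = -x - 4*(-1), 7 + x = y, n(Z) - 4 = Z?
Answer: -91119/2 ≈ -45560.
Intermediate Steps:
n(Z) = 4 + Z
y = ½ (y = (-2 + 4)/((4 - 2) + 2) = 2/(2 + 2) = 2/4 = 2*(¼) = ½ ≈ 0.50000)
x = -13/2 (x = -7 + ½ = -13/2 ≈ -6.5000)
B(E) = 21/2 (B(E) = -1*(-13/2) - 4*(-1) = 13/2 + 4 = 21/2)
-45570 + B(38) = -45570 + 21/2 = -91119/2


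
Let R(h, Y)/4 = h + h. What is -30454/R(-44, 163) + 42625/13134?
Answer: 9431519/105072 ≈ 89.762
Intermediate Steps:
R(h, Y) = 8*h (R(h, Y) = 4*(h + h) = 4*(2*h) = 8*h)
-30454/R(-44, 163) + 42625/13134 = -30454/(8*(-44)) + 42625/13134 = -30454/(-352) + 42625*(1/13134) = -30454*(-1/352) + 3875/1194 = 15227/176 + 3875/1194 = 9431519/105072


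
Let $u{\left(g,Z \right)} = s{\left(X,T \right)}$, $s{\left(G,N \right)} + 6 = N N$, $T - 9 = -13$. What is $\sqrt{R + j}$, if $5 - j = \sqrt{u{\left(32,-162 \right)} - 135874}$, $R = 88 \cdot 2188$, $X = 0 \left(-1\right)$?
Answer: $\sqrt{192549 - 6 i \sqrt{3774}} \approx 438.8 - 0.42 i$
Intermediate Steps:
$T = -4$ ($T = 9 - 13 = -4$)
$X = 0$
$s{\left(G,N \right)} = -6 + N^{2}$ ($s{\left(G,N \right)} = -6 + N N = -6 + N^{2}$)
$u{\left(g,Z \right)} = 10$ ($u{\left(g,Z \right)} = -6 + \left(-4\right)^{2} = -6 + 16 = 10$)
$R = 192544$
$j = 5 - 6 i \sqrt{3774}$ ($j = 5 - \sqrt{10 - 135874} = 5 - \sqrt{-135864} = 5 - 6 i \sqrt{3774} \approx 5.0 - 368.6 i$)
$\sqrt{R + j} = \sqrt{192544 + \left(5 - 6 i \sqrt{3774}\right)} = \sqrt{192549 - 6 i \sqrt{3774}}$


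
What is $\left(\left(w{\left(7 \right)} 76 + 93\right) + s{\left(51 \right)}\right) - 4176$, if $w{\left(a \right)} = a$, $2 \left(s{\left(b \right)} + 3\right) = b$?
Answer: $- \frac{7057}{2} \approx -3528.5$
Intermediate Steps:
$s{\left(b \right)} = -3 + \frac{b}{2}$
$\left(\left(w{\left(7 \right)} 76 + 93\right) + s{\left(51 \right)}\right) - 4176 = \left(\left(7 \cdot 76 + 93\right) + \left(-3 + \frac{1}{2} \cdot 51\right)\right) - 4176 = \left(\left(532 + 93\right) + \left(-3 + \frac{51}{2}\right)\right) - 4176 = \left(625 + \frac{45}{2}\right) - 4176 = \frac{1295}{2} - 4176 = - \frac{7057}{2}$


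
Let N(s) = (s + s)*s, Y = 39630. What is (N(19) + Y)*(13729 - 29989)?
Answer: -656123520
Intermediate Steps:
N(s) = 2*s² (N(s) = (2*s)*s = 2*s²)
(N(19) + Y)*(13729 - 29989) = (2*19² + 39630)*(13729 - 29989) = (2*361 + 39630)*(-16260) = (722 + 39630)*(-16260) = 40352*(-16260) = -656123520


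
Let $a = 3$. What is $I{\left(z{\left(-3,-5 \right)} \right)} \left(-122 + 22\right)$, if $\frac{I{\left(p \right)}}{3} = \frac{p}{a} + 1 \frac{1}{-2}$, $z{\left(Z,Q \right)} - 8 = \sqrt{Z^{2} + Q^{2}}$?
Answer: $-650 - 100 \sqrt{34} \approx -1233.1$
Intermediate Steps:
$z{\left(Z,Q \right)} = 8 + \sqrt{Q^{2} + Z^{2}}$ ($z{\left(Z,Q \right)} = 8 + \sqrt{Z^{2} + Q^{2}} = 8 + \sqrt{Q^{2} + Z^{2}}$)
$I{\left(p \right)} = - \frac{3}{2} + p$ ($I{\left(p \right)} = 3 \left(\frac{p}{3} + 1 \frac{1}{-2}\right) = 3 \left(p \frac{1}{3} + 1 \left(- \frac{1}{2}\right)\right) = 3 \left(\frac{p}{3} - \frac{1}{2}\right) = 3 \left(- \frac{1}{2} + \frac{p}{3}\right) = - \frac{3}{2} + p$)
$I{\left(z{\left(-3,-5 \right)} \right)} \left(-122 + 22\right) = \left(- \frac{3}{2} + \left(8 + \sqrt{\left(-5\right)^{2} + \left(-3\right)^{2}}\right)\right) \left(-122 + 22\right) = \left(- \frac{3}{2} + \left(8 + \sqrt{25 + 9}\right)\right) \left(-100\right) = \left(- \frac{3}{2} + \left(8 + \sqrt{34}\right)\right) \left(-100\right) = \left(\frac{13}{2} + \sqrt{34}\right) \left(-100\right) = -650 - 100 \sqrt{34}$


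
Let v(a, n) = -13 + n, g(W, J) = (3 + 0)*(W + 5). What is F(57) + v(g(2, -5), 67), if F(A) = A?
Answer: 111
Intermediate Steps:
g(W, J) = 15 + 3*W (g(W, J) = 3*(5 + W) = 15 + 3*W)
F(57) + v(g(2, -5), 67) = 57 + (-13 + 67) = 57 + 54 = 111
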